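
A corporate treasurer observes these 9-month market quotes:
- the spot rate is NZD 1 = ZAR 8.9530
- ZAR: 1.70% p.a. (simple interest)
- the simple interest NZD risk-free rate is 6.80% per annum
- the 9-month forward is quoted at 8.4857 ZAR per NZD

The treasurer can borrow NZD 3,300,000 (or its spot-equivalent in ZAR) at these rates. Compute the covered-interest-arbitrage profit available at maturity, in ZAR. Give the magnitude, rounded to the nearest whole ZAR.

ZAR 490,644

T = 9/12 years.
Route A — deposit NZD, sell forward: 3,300,000 × 1.051000 × 8.4857 = ZAR 29,430,953.31.
Route B — convert at spot, deposit ZAR: 3,300,000 × 8.9530 × 1.012750 = ZAR 29,921,597.48.
The quoted forward undervalues NZD, so borrow NZD, convert to ZAR at spot, deposit the ZAR at 1.70%, and buy NZD forward at 8.4857 to cover the loan.
Arbitrage profit = |29,430,953.31 − 29,921,597.48| = ZAR 490,644.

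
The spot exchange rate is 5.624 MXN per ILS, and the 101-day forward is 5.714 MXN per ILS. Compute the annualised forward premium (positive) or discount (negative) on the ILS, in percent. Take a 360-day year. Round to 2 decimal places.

T = 101/360 years.
ILS trades forward at +1.60028% vs spot over the period.
×(1/T) gives 5.70% p.a.

+5.70%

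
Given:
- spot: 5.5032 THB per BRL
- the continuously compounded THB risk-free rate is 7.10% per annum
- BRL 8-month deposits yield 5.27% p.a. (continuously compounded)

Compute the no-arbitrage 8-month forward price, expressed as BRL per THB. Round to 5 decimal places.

T = 8/12 years.
Growth of 1 THB over T: e^(0.0710×8/12) = 1.0484714.
BRL accumulates by e^(0.0527×8/12) = 1.0357578.
So F = 5.5032 × 1.0484714 / 1.0357578 = 5.570750 (THB/BRL).
Invert for BRL per THB: 1 / 5.570750 = 0.17951.

0.17951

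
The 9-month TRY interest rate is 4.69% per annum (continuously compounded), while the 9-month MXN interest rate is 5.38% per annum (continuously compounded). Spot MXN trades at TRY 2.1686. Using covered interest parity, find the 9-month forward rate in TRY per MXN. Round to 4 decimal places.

T = 9/12 years.
TRY accumulates by e^(0.0469×9/12) = 1.035801.
MXN growth factor: e^(0.0538×9/12) = 1.0411751.
Forward (TRY per MXN) = 2.1686 × 1.035801 / 1.0411751 = 2.157407.

2.1574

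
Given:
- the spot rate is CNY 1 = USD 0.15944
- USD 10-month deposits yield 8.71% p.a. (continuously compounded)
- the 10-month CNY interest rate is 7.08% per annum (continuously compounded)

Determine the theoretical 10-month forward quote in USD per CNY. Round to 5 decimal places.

T = 10/12 years.
Growth of 1 USD over T: e^(0.0871×10/12) = 1.0752824.
Growth of 1 CNY over T: e^(0.0708×10/12) = 1.0607752.
CIP: F = S · (grow USD)/(grow CNY) = 0.15944 × 1.0752824/1.0607752 = 0.1616205 USD per CNY.

0.16162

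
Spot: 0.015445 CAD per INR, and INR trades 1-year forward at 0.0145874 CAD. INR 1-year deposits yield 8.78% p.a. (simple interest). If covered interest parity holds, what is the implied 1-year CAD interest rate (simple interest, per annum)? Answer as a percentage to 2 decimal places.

2.74%

T = 1 year.
By CIP, F/S equals the CAD-to-INR growth ratio: 0.0145874/0.015445 = 0.9444739.
The INR side grows by 1 + 0.0878×1 = 1.087800.
That pins the CAD growth at 1.0273987.
(1.0273987 − 1)/T = 0.027399, i.e. 2.74%.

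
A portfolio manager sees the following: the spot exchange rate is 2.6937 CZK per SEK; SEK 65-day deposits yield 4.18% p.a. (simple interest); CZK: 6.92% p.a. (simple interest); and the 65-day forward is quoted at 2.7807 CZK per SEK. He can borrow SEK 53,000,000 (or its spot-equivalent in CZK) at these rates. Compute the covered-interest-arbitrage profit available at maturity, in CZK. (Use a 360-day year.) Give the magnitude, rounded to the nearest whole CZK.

T = 65/360 years.
Invest the SEK and cover forward: 53,000,000 × 1.00754722222 × 2.7807 = CZK 148,489,387.72.
Convert at spot and invest in CZK: 53,000,000 × 2.6937 × 1.01249444444 = CZK 144,549,883.10.
The quoted forward overvalues SEK, so borrow CZK, buy SEK at spot, deposit the SEK at 4.18%, and sell the proceeds forward at 2.7807.
The gap between the two covered legs is CZK 3,939,505.

CZK 3,939,505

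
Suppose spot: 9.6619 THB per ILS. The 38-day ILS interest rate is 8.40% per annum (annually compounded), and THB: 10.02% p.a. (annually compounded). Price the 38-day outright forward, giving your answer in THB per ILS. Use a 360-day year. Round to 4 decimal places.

T = 38/360 years.
THB accumulates by (1 + 0.1002)^(38/360) = 1.0101307.
Growth of 1 ILS over T: (1 + 0.0840)^(38/360) = 1.0085502.
So F = 9.6619 × 1.0101307 / 1.0085502 = 9.677041 (THB/ILS).

9.6770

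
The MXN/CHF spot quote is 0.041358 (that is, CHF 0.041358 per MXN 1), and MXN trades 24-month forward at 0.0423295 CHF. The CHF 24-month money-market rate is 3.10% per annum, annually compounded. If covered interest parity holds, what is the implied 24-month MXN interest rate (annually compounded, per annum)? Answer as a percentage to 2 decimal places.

T = 2 years.
By CIP, F/S equals the CHF-to-MXN growth ratio: 0.0423295/0.041358 = 1.0234900.
CHF growth factor: (1 + 0.0310)^2 = 1.062961.
That pins the MXN growth at 1.0385651.
Annualise: 1.0385651^(1/2) − 1 = 0.019100 = 1.91%.

1.91%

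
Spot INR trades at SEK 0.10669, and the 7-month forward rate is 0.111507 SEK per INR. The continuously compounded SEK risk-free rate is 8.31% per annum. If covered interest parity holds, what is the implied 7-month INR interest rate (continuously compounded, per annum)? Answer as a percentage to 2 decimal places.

0.74%

T = 7/12 years.
CIP gives F = S · g_SEK/g_INR, so g_SEK/g_INR = 0.111507/0.10669 = 1.0451495.
SEK growth factor: e^(0.0831×7/12) = 1.0496691.
So the INR growth factor = 1.0043244.
r = ln(1.0043244)/(7/12) = 0.007397 → 0.74%.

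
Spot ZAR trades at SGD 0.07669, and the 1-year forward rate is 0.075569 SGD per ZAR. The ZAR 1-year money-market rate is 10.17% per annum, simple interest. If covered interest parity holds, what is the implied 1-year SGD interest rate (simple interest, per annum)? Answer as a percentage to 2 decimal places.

8.56%

T = 1 year.
F/S = 0.075569/0.07669 = 0.9853827 = (growth of SGD) / (growth of ZAR).
ZAR growth factor: 1 + 0.1017×1 = 1.101700.
So the SGD growth factor = 1.0855961.
r = (1.0855961 − 1)/1 = 0.085596 → 8.56%.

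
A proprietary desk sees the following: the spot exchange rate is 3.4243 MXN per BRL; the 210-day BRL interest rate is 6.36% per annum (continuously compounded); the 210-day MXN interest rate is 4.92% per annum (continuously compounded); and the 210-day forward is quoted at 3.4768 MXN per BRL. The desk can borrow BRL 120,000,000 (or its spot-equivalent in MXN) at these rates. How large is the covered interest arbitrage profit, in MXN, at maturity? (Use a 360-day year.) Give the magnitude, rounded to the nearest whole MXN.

T = 210/360 years.
Keep in BRL, deliver into the forward: 120,000,000·1.03779679533·3.4768 = MXN 432,985,427.76.
Swap to MXN now, deposit: 120,000,000·3.4243·1.02911581342 = MXN 422,880,153.59.
The quoted forward overvalues BRL, so borrow MXN, buy BRL at spot, deposit the BRL at 6.36%, and sell the proceeds forward at 3.4768.
Profit = 432,985,427.76 − 422,880,153.59 = MXN 10,105,274.

MXN 10,105,274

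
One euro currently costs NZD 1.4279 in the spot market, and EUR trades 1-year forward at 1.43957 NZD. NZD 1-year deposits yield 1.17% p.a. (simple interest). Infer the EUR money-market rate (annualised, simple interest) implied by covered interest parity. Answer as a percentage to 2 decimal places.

0.35%

T = 1 year.
F/S = 1.43957/1.4279 = 1.0081728 = (growth of NZD) / (growth of EUR).
NZD growth factor: 1 + 0.0117×1 = 1.011700.
So the EUR growth factor = 1.0034986.
r = (1.0034986 − 1)/1 = 0.003499 → 0.35%.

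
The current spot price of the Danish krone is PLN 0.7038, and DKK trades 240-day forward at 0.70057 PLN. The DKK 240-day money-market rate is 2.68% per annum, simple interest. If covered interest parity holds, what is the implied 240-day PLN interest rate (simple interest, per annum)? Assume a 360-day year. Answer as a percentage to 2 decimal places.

1.98%

T = 240/360 years.
F/S = 0.70057/0.7038 = 0.9954106 = (growth of PLN) / (growth of DKK).
The DKK side grows by 1 + 0.0268×240/360 = 1.0178667.
So the PLN growth factor = 1.0131953.
(1.0131953 − 1)/T = 0.019793, i.e. 1.98%.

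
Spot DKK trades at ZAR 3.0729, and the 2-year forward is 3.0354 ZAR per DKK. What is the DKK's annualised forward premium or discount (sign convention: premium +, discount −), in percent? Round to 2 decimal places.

T = 2 years.
(F − S)/S = (3.0354 − 3.0729)/3.0729 = -0.0122035.
Per annum: -0.0122035 / 2 = -0.006102 = -0.61%.

-0.61%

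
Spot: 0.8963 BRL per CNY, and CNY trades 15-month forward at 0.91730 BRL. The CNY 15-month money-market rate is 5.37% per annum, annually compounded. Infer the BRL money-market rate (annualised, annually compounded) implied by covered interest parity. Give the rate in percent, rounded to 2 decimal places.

7.34%

T = 15/12 years.
By CIP, F/S equals the BRL-to-CNY growth ratio: 0.9173/0.8963 = 1.0234297.
CNY growth factor: (1 + 0.0537)^(15/12) = 1.0675697.
That pins the BRL growth at 1.0925825.
Annualise: 1.0925825^(12/15) − 1 = 0.073404 = 7.34%.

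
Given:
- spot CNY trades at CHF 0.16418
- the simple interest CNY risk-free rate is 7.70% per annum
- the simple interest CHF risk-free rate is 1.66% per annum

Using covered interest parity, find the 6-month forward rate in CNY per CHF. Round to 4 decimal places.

T = 6/12 years.
CHF accumulates by 1 + 0.0166×6/12 = 1.008300.
Growth of 1 CNY over T: 1 + 0.0770×6/12 = 1.038500.
Forward (CHF per CNY) = 0.16418 × 1.008300 / 1.038500 = 0.1594056.
Quoted the other way: 1/0.1594056 = 6.2733 CNY per CHF.

6.2733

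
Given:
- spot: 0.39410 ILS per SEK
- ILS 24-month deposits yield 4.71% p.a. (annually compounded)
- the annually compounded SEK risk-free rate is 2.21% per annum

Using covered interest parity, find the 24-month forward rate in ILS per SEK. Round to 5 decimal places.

0.41361

T = 2 years.
Growth of 1 ILS over T: (1 + 0.0471)^2 = 1.0964184.
SEK accumulates by (1 + 0.0221)^2 = 1.0446884.
CIP: F = S · (grow ILS)/(grow SEK) = 0.3941 × 1.0964184/1.0446884 = 0.4136147 ILS per SEK.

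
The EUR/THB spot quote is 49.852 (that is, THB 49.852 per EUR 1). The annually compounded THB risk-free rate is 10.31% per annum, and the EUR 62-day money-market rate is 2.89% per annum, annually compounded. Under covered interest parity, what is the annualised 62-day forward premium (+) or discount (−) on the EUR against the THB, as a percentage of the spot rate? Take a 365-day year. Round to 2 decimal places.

+7.00%

T = 62/365 years.
No-arbitrage forward: 49.852 × 1.0168074 / 1.0048512 = 50.445163 THB/EUR.
(F − S)/S ÷ T = (50.445163 − 49.852)/49.852/(62/365) = 0.070048 → 7.00%.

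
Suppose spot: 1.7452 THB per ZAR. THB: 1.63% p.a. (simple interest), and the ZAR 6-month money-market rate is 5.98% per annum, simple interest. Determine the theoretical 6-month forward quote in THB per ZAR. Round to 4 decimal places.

T = 6/12 years.
THB accumulates by 1 + 0.0163×6/12 = 1.008150.
ZAR growth factor: 1 + 0.0598×6/12 = 1.029900.
CIP: F = S · (grow THB)/(grow ZAR) = 1.7452 × 1.008150/1.029900 = 1.708344 THB per ZAR.

1.7083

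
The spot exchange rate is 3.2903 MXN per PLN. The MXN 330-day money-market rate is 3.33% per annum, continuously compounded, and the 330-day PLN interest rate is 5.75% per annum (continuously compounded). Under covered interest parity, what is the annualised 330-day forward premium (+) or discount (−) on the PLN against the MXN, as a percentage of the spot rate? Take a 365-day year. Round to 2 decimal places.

T = 330/365 years.
No-arbitrage forward: 3.2903 × 1.0305646 / 1.0533613 = 3.2190918 MXN/PLN.
Annualised premium = (F − S)/S × (1/T) = (3.2190918 − 3.2903)/3.2903 ÷ (330/365) = -2.39%.

-2.39%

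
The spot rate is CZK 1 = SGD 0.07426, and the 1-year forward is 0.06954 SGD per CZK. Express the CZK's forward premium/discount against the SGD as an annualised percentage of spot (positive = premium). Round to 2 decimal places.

-6.36%

T = 1 year.
Period premium: (0.06954 − 0.07426)/0.07426 = -0.0635605.
Per annum: -0.0635605 / 1 = -0.063561 = -6.36%.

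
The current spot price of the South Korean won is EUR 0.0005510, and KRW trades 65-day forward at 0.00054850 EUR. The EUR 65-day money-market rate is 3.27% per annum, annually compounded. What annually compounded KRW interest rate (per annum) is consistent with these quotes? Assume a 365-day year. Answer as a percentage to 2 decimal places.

T = 65/365 years.
F/S = 0.0005485/0.000551 = 0.9954628 = (growth of EUR) / (growth of KRW).
EUR growth factor: (1 + 0.0327)^(65/365) = 1.0057466.
Hence g_KRW = 1.0103307.
r = 1.0103307^(365/65) − 1 = 0.059411 → 5.94%.

5.94%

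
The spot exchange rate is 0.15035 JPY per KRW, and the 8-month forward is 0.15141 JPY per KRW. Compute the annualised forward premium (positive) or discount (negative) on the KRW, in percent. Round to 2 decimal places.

+1.06%

T = 8/12 years.
KRW trades forward at +0.70502% vs spot over the period.
Per annum: 0.0070502 / (8/12) = 0.010575 = 1.06%.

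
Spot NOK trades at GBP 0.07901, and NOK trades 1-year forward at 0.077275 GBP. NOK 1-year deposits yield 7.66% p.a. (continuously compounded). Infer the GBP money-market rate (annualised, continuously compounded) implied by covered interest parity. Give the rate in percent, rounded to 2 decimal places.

5.44%

T = 1 year.
CIP gives F = S · g_GBP/g_NOK, so g_GBP/g_NOK = 0.077275/0.07901 = 0.9780408.
NOK growth factor: e^(0.0766×1) = 1.0796101.
So the GBP growth factor = 1.0559027.
Take logs: ln 1.0559027 / 1 = 0.054396, so 5.44%.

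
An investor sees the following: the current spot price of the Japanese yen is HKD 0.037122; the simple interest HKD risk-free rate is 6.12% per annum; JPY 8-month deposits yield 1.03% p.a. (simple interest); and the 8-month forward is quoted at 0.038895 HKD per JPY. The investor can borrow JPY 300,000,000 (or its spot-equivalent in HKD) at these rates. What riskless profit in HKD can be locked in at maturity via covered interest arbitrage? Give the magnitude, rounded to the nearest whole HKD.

T = 8/12 years.
Keep in JPY, deliver into the forward: 300,000,000·1.0068666667·0.038895 = HKD 11,748,623.70.
Swap to HKD now, deposit: 300,000,000·0.037122·1.040800 = HKD 11,590,973.28.
The quoted forward overvalues JPY, so borrow HKD, buy JPY at spot, deposit the JPY at 1.03%, and sell the proceeds forward at 0.038895.
Arbitrage profit = |11,748,623.70 − 11,590,973.28| = HKD 157,650.

HKD 157,650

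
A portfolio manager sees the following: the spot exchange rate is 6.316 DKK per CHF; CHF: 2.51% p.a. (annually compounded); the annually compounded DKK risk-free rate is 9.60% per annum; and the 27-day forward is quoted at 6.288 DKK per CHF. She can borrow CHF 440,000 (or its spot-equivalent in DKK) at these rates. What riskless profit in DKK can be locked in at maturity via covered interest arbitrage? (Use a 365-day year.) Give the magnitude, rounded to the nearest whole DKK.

DKK 26,150

T = 27/365 years.
Invest the CHF and cover forward: 440,000 × 1.001835476 × 6.288 = DKK 2,771,798.25.
Convert at spot and invest in DKK: 440,000 × 6.316 × 1.006803903 = DKK 2,797,948.32.
The quoted forward undervalues CHF, so borrow CHF, convert to DKK at spot, deposit the DKK at 9.60%, and buy CHF forward at 6.288 to cover the loan.
Arbitrage profit = |2,771,798.25 − 2,797,948.32| = DKK 26,150.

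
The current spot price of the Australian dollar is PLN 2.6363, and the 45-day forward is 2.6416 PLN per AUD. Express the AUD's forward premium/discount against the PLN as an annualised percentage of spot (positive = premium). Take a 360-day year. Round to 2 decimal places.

T = 45/360 years.
Period premium: (2.6416 − 2.6363)/2.6363 = 0.0020104.
×(1/T) gives 1.61% p.a.

+1.61%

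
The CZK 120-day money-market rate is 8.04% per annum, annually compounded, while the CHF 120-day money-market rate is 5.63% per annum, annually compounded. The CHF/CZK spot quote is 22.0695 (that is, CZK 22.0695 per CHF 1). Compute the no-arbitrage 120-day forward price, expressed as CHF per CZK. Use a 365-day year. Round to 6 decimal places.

0.044977

T = 120/365 years.
CZK accumulates by (1 + 0.0804)^(120/365) = 1.0257499.
CHF growth factor: (1 + 0.0563)^(120/365) = 1.0181704.
So F = 22.0695 × 1.0257499 / 1.0181704 = 22.23379 (CZK/CHF).
Quoted the other way: 1/22.23379 = 0.044977 CHF per CZK.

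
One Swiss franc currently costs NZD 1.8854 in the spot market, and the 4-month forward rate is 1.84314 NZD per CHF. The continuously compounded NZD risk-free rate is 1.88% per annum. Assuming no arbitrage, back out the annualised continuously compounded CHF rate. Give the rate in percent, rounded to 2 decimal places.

T = 4/12 years.
By CIP, F/S equals the NZD-to-CHF growth ratio: 1.84314/1.8854 = 0.9775857.
NZD growth factor: e^(0.0188×4/12) = 1.0062863.
So the CHF growth factor = 1.0293587.
r = ln(1.0293587)/(4/12) = 0.086808 → 8.68%.

8.68%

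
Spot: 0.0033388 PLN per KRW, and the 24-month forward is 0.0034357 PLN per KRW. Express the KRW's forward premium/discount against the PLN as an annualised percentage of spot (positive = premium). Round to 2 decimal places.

T = 2 years.
(F − S)/S = (0.0034357 − 0.0033388)/0.0033388 = 0.0290224.
Per annum: 0.0290224 / 2 = 0.014511 = 1.45%.

+1.45%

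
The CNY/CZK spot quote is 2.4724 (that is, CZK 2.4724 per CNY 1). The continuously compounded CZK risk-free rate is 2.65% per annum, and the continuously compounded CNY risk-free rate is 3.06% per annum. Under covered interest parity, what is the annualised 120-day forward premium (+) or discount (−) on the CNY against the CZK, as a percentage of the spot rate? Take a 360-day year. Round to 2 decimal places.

T = 120/360 years.
CIP forward (CZK per CNY) = 2.4724 × 1.0088725/1.0102522 = 2.4690234.
(F − S)/S ÷ T = (2.4690234 − 2.4724)/2.4724/(120/360) = -0.004097 → -0.41%.

-0.41%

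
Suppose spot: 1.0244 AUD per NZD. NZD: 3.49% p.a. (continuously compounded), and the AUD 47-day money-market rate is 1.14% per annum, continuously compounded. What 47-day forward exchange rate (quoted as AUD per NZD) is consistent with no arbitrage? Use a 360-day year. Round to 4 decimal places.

T = 47/360 years.
AUD growth factor: e^(0.0114×47/360) = 1.0014894.
Growth of 1 NZD over T: e^(0.0349×47/360) = 1.0045668.
CIP: F = S · (grow AUD)/(grow NZD) = 1.0244 × 1.0014894/1.0045668 = 1.021262 AUD per NZD.

1.0213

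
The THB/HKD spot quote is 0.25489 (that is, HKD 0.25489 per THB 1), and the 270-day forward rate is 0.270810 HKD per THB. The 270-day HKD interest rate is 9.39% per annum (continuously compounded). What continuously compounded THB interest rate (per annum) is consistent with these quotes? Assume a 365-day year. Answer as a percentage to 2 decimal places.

1.20%

T = 270/365 years.
F/S = 0.27081/0.25489 = 1.0624583 = (growth of HKD) / (growth of THB).
The HKD side grows by e^(0.0939×270/365) = 1.0719295.
So the THB growth factor = 1.0089144.
r = ln(1.0089144)/(270/365) = 0.011998 → 1.20%.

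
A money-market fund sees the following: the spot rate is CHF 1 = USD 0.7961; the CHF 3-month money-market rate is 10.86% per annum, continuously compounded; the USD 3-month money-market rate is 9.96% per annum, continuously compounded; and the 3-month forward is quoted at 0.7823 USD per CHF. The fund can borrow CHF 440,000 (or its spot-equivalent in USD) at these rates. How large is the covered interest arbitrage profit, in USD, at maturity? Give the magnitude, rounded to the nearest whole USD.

USD 5,430

T = 3/12 years.
Invest the CHF and cover forward: 440,000 × 1.02752192 × 0.7823 = USD 353,685.38.
Convert at spot and invest in USD: 440,000 × 0.7961 × 1.02521259 = USD 359,115.57.
The quoted forward undervalues CHF, so borrow CHF, convert to USD at spot, deposit the USD at 9.96%, and buy CHF forward at 0.7823 to cover the loan.
Arbitrage profit = |353,685.38 − 359,115.57| = USD 5,430.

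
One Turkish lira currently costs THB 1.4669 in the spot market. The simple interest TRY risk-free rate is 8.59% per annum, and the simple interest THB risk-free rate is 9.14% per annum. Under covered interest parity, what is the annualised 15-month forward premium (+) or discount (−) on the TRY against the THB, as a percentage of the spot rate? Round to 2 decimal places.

T = 15/12 years.
F = S · g_THB/g_TRY = 1.4669 × 1.114250/1.107375 = 1.4760071.
Annualised premium = (F − S)/S × (1/T) = (1.4760071 − 1.4669)/1.4669 ÷ (15/12) = 0.50%.

+0.50%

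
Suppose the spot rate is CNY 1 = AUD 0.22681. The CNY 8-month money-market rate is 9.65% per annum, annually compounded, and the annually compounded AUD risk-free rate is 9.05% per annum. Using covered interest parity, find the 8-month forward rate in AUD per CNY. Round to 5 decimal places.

T = 8/12 years.
Growth of 1 AUD over T: (1 + 0.0905)^(8/12) = 1.0594581.
CNY growth factor: (1 + 0.0965)^(8/12) = 1.0633407.
Forward (AUD per CNY) = 0.22681 × 1.0594581 / 1.0633407 = 0.2259818.

0.22598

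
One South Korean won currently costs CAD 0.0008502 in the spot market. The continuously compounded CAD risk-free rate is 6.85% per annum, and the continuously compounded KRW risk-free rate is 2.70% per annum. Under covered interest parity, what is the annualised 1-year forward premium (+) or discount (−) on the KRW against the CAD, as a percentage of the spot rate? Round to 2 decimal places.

T = 1 year.
F = S · g_CAD/g_KRW = 0.0008502 × 1.0709006/1.0273678 = 0.0008862256.
Annualised premium = (F − S)/S × (1/T) = (0.0008862256 − 0.0008502)/0.0008502 ÷ 1 = 4.24%.

+4.24%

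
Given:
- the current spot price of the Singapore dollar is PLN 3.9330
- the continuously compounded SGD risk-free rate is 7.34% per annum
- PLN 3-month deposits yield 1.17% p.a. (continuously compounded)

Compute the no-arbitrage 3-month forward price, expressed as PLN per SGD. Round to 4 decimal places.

T = 3/12 years.
PLN growth factor: e^(0.0117×3/12) = 1.0029293.
Growth of 1 SGD over T: e^(0.0734×3/12) = 1.0185194.
Forward (PLN per SGD) = 3.933 × 1.0029293 / 1.0185194 = 3.872799.

3.8728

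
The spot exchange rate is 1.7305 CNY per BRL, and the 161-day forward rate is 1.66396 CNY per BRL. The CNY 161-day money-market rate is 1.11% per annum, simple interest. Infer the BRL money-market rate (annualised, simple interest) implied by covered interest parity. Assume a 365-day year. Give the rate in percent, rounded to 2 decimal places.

10.22%

T = 161/365 years.
By CIP, F/S equals the CNY-to-BRL growth ratio: 1.66396/1.7305 = 0.9615487.
CNY growth factor: 1 + 0.0111×161/365 = 1.0048962.
That pins the BRL growth at 1.0450809.
(1.0450809 − 1)/T = 0.102202, i.e. 10.22%.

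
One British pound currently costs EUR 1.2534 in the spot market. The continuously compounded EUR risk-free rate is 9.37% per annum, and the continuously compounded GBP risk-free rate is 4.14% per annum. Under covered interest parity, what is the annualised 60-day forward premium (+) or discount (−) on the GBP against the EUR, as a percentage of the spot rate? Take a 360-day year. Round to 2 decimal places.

+5.25%

T = 60/360 years.
CIP forward (EUR per GBP) = 1.2534 × 1.0157392/1.0069239 = 1.2643731.
Annualised premium = (F − S)/S × (1/T) = (1.2643731 − 1.2534)/1.2534 ÷ (60/360) = 5.25%.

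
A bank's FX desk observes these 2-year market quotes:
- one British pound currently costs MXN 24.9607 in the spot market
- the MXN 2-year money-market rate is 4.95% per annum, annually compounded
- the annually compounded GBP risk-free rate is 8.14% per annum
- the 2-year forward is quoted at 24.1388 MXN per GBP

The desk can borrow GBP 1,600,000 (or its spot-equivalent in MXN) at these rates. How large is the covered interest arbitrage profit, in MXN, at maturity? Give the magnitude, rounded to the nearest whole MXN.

T = 2 years.
Invest the GBP and cover forward: 1,600,000 × 1.16942596 × 24.1388 = MXN 45,165,662.98.
Convert at spot and invest in MXN: 1,600,000 × 24.9607 × 1.10145025 = MXN 43,988,750.81.
The quoted forward overvalues GBP, so borrow MXN, buy GBP at spot, deposit the GBP at 8.14%, and sell the proceeds forward at 24.1388.
Arbitrage profit = |45,165,662.98 − 43,988,750.81| = MXN 1,176,912.

MXN 1,176,912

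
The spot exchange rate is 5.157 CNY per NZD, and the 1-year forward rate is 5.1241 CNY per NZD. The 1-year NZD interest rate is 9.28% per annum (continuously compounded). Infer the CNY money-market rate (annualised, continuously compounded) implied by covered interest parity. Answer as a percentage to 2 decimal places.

T = 1 year.
F/S = 5.1241/5.157 = 0.9936203 = (growth of CNY) / (growth of NZD).
NZD growth factor: e^(0.0928×1) = 1.0972423.
Hence g_CNY = 1.0902422.
Take logs: ln 1.0902422 / 1 = 0.086400, so 8.64%.

8.64%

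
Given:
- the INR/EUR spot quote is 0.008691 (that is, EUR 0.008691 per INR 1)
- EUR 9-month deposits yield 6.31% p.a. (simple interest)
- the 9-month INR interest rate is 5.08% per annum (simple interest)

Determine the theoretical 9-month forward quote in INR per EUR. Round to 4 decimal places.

T = 9/12 years.
EUR accumulates by 1 + 0.0631×9/12 = 1.047325.
Growth of 1 INR over T: 1 + 0.0508×9/12 = 1.038100.
So F = 0.008691 × 1.047325 / 1.038100 = 0.00876823194 (EUR/INR).
Quoted the other way: 1/0.00876823194 = 114.0481 INR per EUR.

114.0481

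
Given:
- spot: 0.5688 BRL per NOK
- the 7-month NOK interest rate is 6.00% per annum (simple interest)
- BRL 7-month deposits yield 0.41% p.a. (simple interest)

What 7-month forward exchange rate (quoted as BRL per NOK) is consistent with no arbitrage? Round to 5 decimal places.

0.55088

T = 7/12 years.
Growth of 1 BRL over T: 1 + 0.0041×7/12 = 1.0023917.
Growth of 1 NOK over T: 1 + 0.0600×7/12 = 1.035000.
CIP: F = S · (grow BRL)/(grow NOK) = 0.5688 × 1.0023917/1.035000 = 0.5508796 BRL per NOK.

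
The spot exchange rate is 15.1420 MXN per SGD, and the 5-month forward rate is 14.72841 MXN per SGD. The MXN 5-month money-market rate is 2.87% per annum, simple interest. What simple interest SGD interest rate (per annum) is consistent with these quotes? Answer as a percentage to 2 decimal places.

T = 5/12 years.
CIP gives F = S · g_MXN/g_SGD, so g_MXN/g_SGD = 14.72841/15.142 = 0.9726859.
MXN growth factor: 1 + 0.0287×5/12 = 1.0119583.
So the SGD growth factor = 1.0403752.
(1.0403752 − 1)/T = 0.096900, i.e. 9.69%.

9.69%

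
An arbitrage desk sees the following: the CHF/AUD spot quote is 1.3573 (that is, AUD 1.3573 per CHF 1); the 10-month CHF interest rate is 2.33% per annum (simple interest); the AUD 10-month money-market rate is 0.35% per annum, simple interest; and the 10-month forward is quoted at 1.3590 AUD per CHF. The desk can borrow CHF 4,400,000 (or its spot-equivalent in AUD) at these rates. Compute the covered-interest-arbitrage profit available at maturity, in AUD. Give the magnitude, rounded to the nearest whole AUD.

AUD 106,165

T = 10/12 years.
Route A — deposit CHF, sell forward: 4,400,000 × 1.019416667 × 1.3590 = AUD 6,095,703.90.
Route B — convert at spot, deposit AUD: 4,400,000 × 1.3573 × 1.002916667 = AUD 5,989,538.69.
The quoted forward overvalues CHF, so borrow AUD, buy CHF at spot, deposit the CHF at 2.33%, and sell the proceeds forward at 1.3590.
Arbitrage profit = |6,095,703.90 − 5,989,538.69| = AUD 106,165.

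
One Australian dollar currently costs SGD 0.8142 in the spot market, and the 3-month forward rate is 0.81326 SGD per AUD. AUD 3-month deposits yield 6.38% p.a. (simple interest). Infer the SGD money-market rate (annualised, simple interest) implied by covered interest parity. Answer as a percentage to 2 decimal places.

T = 3/12 years.
F/S = 0.81326/0.8142 = 0.9988455 = (growth of SGD) / (growth of AUD).
AUD growth factor: 1 + 0.0638×3/12 = 1.015950.
Hence g_SGD = 1.0147771.
(1.0147771 − 1)/T = 0.059108, i.e. 5.91%.

5.91%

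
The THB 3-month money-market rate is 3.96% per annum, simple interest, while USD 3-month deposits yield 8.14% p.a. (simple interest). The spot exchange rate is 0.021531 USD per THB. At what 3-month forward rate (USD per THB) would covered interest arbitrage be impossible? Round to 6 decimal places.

T = 3/12 years.
Growth of 1 USD over T: 1 + 0.0814×3/12 = 1.020350.
THB growth factor: 1 + 0.0396×3/12 = 1.009900.
Forward (USD per THB) = 0.021531 × 1.020350 / 1.009900 = 0.02175379.

0.021754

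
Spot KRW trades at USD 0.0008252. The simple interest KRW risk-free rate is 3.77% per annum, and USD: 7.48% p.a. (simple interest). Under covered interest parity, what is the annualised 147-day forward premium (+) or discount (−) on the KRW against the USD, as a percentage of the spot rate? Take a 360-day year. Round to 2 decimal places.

+3.65%

T = 147/360 years.
CIP forward (USD per KRW) = 0.0008252 × 1.0305433/1.0153942 = 0.0008375115.
Annualised premium = (F − S)/S × (1/T) = (0.0008375115 − 0.0008252)/0.0008252 ÷ (147/360) = 3.65%.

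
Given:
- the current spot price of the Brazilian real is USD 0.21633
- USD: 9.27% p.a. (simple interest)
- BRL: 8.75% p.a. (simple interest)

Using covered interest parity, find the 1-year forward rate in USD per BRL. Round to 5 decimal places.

T = 1 year.
USD growth factor: 1 + 0.0927×1 = 1.092700.
BRL accumulates by 1 + 0.0875×1 = 1.087500.
So F = 0.21633 × 1.092700 / 1.087500 = 0.2173644 (USD/BRL).

0.21736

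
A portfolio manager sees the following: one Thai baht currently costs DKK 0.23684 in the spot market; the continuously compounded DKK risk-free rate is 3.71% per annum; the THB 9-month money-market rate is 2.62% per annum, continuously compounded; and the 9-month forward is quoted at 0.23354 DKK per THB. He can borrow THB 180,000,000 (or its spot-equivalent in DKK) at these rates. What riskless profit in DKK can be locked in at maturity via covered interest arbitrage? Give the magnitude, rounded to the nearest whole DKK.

T = 9/12 years.
Invest the THB and cover forward: 180,000,000 × 1.019844332 × 0.23354 = DKK 42,871,400.15.
Convert at spot and invest in DKK: 180,000,000 × 0.23684 × 1.0282157309 = DKK 43,834,070.47.
The quoted forward undervalues THB, so borrow THB, convert to DKK at spot, deposit the DKK at 3.71%, and buy THB forward at 0.23354 to cover the loan.
Arbitrage profit = |42,871,400.15 − 43,834,070.47| = DKK 962,670.

DKK 962,670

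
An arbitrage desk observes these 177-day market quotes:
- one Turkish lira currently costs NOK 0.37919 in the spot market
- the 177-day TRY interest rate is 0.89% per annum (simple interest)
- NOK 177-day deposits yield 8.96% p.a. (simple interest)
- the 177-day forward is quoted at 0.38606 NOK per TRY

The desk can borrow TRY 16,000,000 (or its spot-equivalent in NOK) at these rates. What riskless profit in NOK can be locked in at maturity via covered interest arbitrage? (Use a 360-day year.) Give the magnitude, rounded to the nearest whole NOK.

NOK 130,324

T = 177/360 years.
Keep in TRY, deliver into the forward: 16,000,000·1.004375833·0.38606 = NOK 6,203,989.35.
Swap to NOK now, deposit: 16,000,000·0.37919·1.044053333 = NOK 6,334,313.33.
The quoted forward undervalues TRY, so borrow TRY, convert to NOK at spot, deposit the NOK at 8.96%, and buy TRY forward at 0.38606 to cover the loan.
The gap between the two covered legs is NOK 130,324.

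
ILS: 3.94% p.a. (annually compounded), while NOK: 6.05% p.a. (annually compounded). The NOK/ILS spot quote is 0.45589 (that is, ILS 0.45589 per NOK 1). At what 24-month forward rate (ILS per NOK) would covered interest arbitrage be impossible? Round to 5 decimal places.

0.43793

T = 2 years.
Growth of 1 ILS over T: (1 + 0.0394)^2 = 1.0803524.
NOK growth factor: (1 + 0.0605)^2 = 1.1246603.
Forward (ILS per NOK) = 0.45589 × 1.0803524 / 1.1246603 = 0.4379294.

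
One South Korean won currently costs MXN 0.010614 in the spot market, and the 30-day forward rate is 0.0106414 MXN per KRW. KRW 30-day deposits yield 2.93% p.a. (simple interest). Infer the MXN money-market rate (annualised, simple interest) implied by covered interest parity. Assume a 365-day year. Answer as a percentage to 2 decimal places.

6.08%

T = 30/365 years.
By CIP, F/S equals the MXN-to-KRW growth ratio: 0.0106414/0.010614 = 1.0025815.
KRW growth factor: 1 + 0.0293×30/365 = 1.0024082.
Hence g_MXN = 1.0049959.
(1.0049959 − 1)/T = 0.060783, i.e. 6.08%.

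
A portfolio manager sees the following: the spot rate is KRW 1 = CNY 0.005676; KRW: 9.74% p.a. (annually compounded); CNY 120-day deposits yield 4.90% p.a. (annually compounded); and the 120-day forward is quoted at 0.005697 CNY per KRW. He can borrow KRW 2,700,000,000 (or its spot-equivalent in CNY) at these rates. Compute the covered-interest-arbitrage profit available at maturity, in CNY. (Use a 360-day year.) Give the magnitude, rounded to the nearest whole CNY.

CNY 294,378

T = 120/360 years.
Route A — deposit KRW, sell forward: 2,700,000,000 × 1.0314661622 × 0.005697 = CNY 15,865,909.36.
Route B — convert at spot, deposit CNY: 2,700,000,000 × 0.005676 × 1.0160735888 = CNY 15,571,530.96.
The quoted forward overvalues KRW, so borrow CNY, buy KRW at spot, deposit the KRW at 9.74%, and sell the proceeds forward at 0.005697.
Profit = 15,865,909.36 − 15,571,530.96 = CNY 294,378.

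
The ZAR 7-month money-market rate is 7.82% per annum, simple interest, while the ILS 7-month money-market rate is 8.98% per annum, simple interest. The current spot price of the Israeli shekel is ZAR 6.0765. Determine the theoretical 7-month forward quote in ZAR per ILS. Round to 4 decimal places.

T = 7/12 years.
ZAR growth factor: 1 + 0.0782×7/12 = 1.0456167.
ILS growth factor: 1 + 0.0898×7/12 = 1.0523833.
CIP: F = S · (grow ZAR)/(grow ILS) = 6.0765 × 1.0456167/1.0523833 = 6.037429 ZAR per ILS.

6.0374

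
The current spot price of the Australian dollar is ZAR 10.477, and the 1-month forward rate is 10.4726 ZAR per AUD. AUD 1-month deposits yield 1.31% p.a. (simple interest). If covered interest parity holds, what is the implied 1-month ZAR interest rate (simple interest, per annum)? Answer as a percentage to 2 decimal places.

T = 1/12 years.
By CIP, F/S equals the ZAR-to-AUD growth ratio: 10.4726/10.477 = 0.9995800.
The AUD side grows by 1 + 0.0131×1/12 = 1.0010917.
That pins the ZAR growth at 1.0006712.
(1.0006712 − 1)/T = 0.008054, i.e. 0.81%.

0.81%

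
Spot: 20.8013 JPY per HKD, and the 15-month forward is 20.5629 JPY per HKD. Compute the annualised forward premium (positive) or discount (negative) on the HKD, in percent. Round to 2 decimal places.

-0.92%

T = 15/12 years.
(F − S)/S = (20.5629 − 20.8013)/20.8013 = -0.0114608.
×(1/T) gives -0.92% p.a.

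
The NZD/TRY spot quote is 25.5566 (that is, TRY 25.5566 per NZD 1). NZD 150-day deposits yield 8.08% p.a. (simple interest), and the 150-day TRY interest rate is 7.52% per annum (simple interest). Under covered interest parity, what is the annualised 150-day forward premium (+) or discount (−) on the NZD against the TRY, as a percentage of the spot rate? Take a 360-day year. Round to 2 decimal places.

-0.54%

T = 150/360 years.
CIP forward (TRY per NZD) = 25.5566 × 1.0313333/1.0336667 = 25.4989085.
(F − S)/S ÷ T = (25.4989085 − 25.5566)/25.5566/(150/360) = -0.005418 → -0.54%.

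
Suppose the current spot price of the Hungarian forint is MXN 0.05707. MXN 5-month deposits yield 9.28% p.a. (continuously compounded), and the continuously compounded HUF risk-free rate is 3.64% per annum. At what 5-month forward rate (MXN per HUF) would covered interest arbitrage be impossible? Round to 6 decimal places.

T = 5/12 years.
MXN growth factor: e^(0.0928×5/12) = 1.039424.
Growth of 1 HUF over T: e^(0.0364×5/12) = 1.0152823.
So F = 0.05707 × 1.039424 / 1.0152823 = 0.05842703 (MXN/HUF).

0.058427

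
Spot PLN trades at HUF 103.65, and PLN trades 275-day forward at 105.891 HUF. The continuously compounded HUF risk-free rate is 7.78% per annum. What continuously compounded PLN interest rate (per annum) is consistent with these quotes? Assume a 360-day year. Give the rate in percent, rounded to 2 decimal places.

T = 275/360 years.
F/S = 105.891/103.65 = 1.0216208 = (growth of HUF) / (growth of PLN).
HUF growth factor: e^(0.0778×275/360) = 1.0612321.
So the PLN growth factor = 1.038773.
r = ln(1.038773)/(275/360) = 0.049798 → 4.98%.

4.98%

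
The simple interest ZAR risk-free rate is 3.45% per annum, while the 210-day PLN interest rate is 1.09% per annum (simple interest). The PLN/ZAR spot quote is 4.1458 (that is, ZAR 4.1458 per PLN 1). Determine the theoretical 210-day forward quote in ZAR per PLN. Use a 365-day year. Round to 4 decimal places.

4.2017

T = 210/365 years.
Growth of 1 ZAR over T: 1 + 0.0345×210/365 = 1.0198493.
PLN accumulates by 1 + 0.0109×210/365 = 1.0062712.
CIP: F = S · (grow ZAR)/(grow PLN) = 4.1458 × 1.0198493/1.0062712 = 4.201741 ZAR per PLN.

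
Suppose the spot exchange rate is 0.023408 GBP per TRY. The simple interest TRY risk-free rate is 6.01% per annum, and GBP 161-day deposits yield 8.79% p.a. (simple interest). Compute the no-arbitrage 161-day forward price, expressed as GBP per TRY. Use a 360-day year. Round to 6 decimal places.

0.023691

T = 161/360 years.
GBP growth factor: 1 + 0.0879×161/360 = 1.0393108.
TRY growth factor: 1 + 0.0601×161/360 = 1.0268781.
So F = 0.023408 × 1.0393108 / 1.0268781 = 0.02369141 (GBP/TRY).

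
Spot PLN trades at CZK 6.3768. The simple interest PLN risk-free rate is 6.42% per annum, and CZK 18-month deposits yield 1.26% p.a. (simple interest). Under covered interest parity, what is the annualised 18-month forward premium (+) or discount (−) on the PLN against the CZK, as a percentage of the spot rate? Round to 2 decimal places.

-4.71%

T = 18/12 years.
F = S · g_CZK/g_PLN = 6.3768 × 1.018900/1.096300 = 5.9265908.
Annualised premium = (F − S)/S × (1/T) = (5.9265908 − 6.3768)/6.3768 ÷ (18/12) = -4.71%.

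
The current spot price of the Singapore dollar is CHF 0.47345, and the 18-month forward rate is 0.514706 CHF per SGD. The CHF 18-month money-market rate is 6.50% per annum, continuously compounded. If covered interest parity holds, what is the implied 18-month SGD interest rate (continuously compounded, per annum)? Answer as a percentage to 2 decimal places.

0.93%

T = 18/12 years.
F/S = 0.514706/0.47345 = 1.0871391 = (growth of CHF) / (growth of SGD).
The CHF side grows by e^(0.0650×18/12) = 1.1024114.
That pins the SGD growth at 1.0140482.
Take logs: ln 1.0140482 / (18/12) = 0.009300, so 0.93%.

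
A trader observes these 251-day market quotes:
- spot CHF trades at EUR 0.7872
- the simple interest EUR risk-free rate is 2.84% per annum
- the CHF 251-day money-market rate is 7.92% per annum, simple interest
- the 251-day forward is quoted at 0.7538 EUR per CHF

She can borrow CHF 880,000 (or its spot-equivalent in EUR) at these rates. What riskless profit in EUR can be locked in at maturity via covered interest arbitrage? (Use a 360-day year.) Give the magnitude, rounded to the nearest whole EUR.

EUR 6,479

T = 251/360 years.
Invest the CHF and cover forward: 880,000 × 1.055220 × 0.7538 = EUR 699,973.86.
Convert at spot and invest in EUR: 880,000 × 0.7872 × 1.01980111 = EUR 706,452.94.
The quoted forward undervalues CHF, so borrow CHF, convert to EUR at spot, deposit the EUR at 2.84%, and buy CHF forward at 0.7538 to cover the loan.
Profit = 706,452.94 − 699,973.86 = EUR 6,479.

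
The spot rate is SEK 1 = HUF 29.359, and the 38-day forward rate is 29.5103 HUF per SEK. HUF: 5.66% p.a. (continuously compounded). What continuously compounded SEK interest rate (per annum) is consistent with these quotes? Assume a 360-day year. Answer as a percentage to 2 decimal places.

T = 38/360 years.
CIP gives F = S · g_HUF/g_SEK, so g_HUF/g_SEK = 29.5103/29.359 = 1.0051534.
HUF growth factor: e^(0.0566×38/360) = 1.0059923.
So the SEK growth factor = 1.0008346.
r = ln(1.0008346)/(38/360) = 0.007903 → 0.79%.

0.79%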